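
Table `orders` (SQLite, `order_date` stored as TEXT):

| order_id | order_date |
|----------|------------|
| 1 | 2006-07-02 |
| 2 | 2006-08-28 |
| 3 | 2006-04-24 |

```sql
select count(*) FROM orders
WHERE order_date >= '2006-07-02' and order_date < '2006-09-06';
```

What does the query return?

2

Rows in [2006-07-02, 2006-09-06): 2006-07-02, 2006-08-28 → 2 rows.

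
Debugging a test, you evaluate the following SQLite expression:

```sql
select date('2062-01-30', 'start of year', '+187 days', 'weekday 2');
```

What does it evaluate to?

2062-07-11

`start of year` rewinds 2062-01-30 to 2062-01-01.
Applying '+187 days' to 2062-01-01: counting 187 days forward gives 2062-07-07.
`weekday 2` advances to the next Tuesday; 2062-07-07 is a Friday, so it moves forward to 2062-07-11.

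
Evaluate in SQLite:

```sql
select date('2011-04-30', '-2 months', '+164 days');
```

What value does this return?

Adding -2 months to 2011-04-30 targets 2011-02-30. February 2011 has only 28 days, so SQLite normalizes the 2-day overflow forward to 2011-03-02.
Applying '+164 days' to 2011-03-02: counting 164 days forward gives 2011-08-13.

2011-08-13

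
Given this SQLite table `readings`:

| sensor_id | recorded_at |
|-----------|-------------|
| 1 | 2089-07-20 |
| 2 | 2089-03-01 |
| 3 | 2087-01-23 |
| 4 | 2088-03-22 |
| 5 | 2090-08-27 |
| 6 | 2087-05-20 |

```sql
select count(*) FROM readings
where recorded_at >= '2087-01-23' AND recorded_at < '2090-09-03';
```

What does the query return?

Rows in [2087-01-23, 2090-09-03): 2089-07-20, 2089-03-01, 2087-01-23, 2088-03-22, 2090-08-27, 2087-05-20 → 6 rows.

6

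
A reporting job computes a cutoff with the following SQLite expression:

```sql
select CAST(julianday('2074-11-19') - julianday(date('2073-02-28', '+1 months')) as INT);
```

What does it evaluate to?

Adding +1 month to 2073-02-28 gives 2073-03-28.
3 days remain in March 2073 after the 28th (31 − 28).
Full months from April 2073 through October 2074 contribute their day counts.
Then 19 days into November 2074.
Total: 3 + 30 + 31 + 30 + 31 + 31 + 30 + 31 + 30 + 31 + 31 + 28 + 31 + 30 + 31 + 30 + 31 + 31 + 30 + 31 + 19 = 601.

601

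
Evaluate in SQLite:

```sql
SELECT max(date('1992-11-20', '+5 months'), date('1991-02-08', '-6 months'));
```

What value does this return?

date('1992-11-20', '+5 months') → 1993-04-20.
date('1991-02-08', '-6 months') → 1990-08-08.
Later of the two is 1993-04-20.

1993-04-20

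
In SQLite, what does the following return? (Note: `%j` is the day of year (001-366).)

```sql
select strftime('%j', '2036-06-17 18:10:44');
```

Day-of-year for 2036-06-17: days since 2036-01-01 inclusive = 169, zero-padded to 169.

169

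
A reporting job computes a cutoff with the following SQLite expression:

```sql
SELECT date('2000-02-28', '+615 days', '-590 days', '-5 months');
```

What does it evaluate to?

1999-10-24

Applying '+615 days' to 2000-02-28: counting 615 days forward gives 2001-11-04.
Applying '-590 days' to 2001-11-04: counting 590 days back gives 2000-03-24.
Adding -5 months to 2000-03-24 gives 1999-10-24.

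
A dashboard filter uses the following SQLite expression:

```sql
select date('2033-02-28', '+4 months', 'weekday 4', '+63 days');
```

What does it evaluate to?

2033-09-01

Adding +4 months to 2033-02-28 gives 2033-06-28.
`weekday 4` advances to the next Thursday; 2033-06-28 is a Tuesday, so it moves forward to 2033-06-30.
Applying '+63 days' to 2033-06-30: counting 63 days forward gives 2033-09-01.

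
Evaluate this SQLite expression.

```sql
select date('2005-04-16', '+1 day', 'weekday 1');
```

Advancing 1 more day within April lands on 2005-04-17.
`weekday 1` advances to the next Monday; 2005-04-17 is a Sunday, so it moves forward to 2005-04-18.

2005-04-18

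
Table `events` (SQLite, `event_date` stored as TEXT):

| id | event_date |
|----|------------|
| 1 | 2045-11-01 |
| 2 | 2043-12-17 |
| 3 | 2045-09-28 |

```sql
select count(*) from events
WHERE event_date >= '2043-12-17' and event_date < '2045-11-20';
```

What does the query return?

3

Rows in [2043-12-17, 2045-11-20): 2045-11-01, 2043-12-17, 2045-09-28 → 3 rows.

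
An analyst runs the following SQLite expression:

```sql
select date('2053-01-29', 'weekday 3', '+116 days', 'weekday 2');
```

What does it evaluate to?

2053-05-27

`weekday 3` advances to the next Wednesday; 2053-01-29 is already a Wednesday, so it stays at 2053-01-29.
Applying '+116 days' to 2053-01-29: counting 116 days forward gives 2053-05-25.
`weekday 2` advances to the next Tuesday; 2053-05-25 is a Sunday, so it moves forward to 2053-05-27.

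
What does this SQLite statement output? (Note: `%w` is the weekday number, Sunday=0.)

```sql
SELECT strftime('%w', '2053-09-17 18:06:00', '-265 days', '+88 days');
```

1

First apply '-265 days', '+88 days': 2053-09-17 18:06:00 → 2053-03-24 18:06:00.
2053-03-24 is a Monday; with Sunday=0 that is 1.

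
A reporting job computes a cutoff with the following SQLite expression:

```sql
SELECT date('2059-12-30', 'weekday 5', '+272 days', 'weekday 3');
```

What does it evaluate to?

`weekday 5` advances to the next Friday; 2059-12-30 is a Tuesday, so it moves forward to 2060-01-02.
Applying '+272 days' to 2060-01-02: counting 272 days forward gives 2060-09-30.
`weekday 3` advances to the next Wednesday; 2060-09-30 is a Thursday, so it moves forward to 2060-10-06.

2060-10-06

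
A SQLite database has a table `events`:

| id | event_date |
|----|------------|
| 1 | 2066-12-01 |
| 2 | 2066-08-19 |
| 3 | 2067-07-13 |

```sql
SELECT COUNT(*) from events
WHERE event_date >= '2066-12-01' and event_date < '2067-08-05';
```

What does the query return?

Rows in [2066-12-01, 2067-08-05): 2066-12-01, 2067-07-13 → 2 rows.

2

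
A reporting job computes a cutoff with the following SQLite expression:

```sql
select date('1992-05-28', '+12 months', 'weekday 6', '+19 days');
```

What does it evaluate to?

Adding +12 months to 1992-05-28 gives 1993-05-28.
`weekday 6` advances to the next Saturday; 1993-05-28 is a Friday, so it moves forward to 1993-05-29.
May 1993 has 31 days; 2 remain after the 29th, so 3 days reach 1993-06-01.
Advancing 16 more days within June lands on 1993-06-17.

1993-06-17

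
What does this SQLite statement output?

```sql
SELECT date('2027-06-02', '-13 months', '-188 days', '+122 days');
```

2026-02-25

Adding -13 months to 2027-06-02 gives 2026-05-02.
Applying '-188 days' to 2026-05-02: counting 188 days back gives 2025-10-26.
Applying '+122 days' to 2025-10-26: counting 122 days forward gives 2026-02-25.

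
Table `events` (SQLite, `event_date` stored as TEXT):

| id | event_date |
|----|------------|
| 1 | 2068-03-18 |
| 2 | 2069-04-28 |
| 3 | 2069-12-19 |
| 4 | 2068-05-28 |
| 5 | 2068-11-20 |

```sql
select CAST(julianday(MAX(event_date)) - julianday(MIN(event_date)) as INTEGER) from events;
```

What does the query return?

641

MIN = 2068-03-18, MAX = 2069-12-19.
13 days remain in March 2068 after the 18th (31 − 18).
Full months from April 2068 through November 2069 contribute their day counts.
Then 19 days into December 2069.
Total: 13 + 30 + 31 + 30 + 31 + 31 + 30 + 31 + 30 + 31 + 31 + 28 + 31 + 30 + 31 + 30 + 31 + 31 + 30 + 31 + 30 + 19 = 641.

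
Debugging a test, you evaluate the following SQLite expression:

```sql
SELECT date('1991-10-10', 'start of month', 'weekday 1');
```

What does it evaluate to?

1991-10-07

`start of month` rewinds 1991-10-10 to 1991-10-01.
`weekday 1` advances to the next Monday; 1991-10-01 is a Tuesday, so it moves forward to 1991-10-07.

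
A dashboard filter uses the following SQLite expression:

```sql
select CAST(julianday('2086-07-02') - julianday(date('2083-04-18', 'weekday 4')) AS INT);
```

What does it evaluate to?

`weekday 4` advances to the next Thursday; 2083-04-18 is a Sunday, so it moves forward to 2083-04-22.
8 days remain in April 2083 after the 22nd (30 − 22).
Full months from May 2083 through June 2086 contribute their day counts.
Then 2 days into July 2086.
Total: 8 + 31 + 30 + 31 + 31 + 30 + 31 + 30 + 31 + 31 + 29 + 31 + 30 + 31 + 30 + 31 + 31 + 30 + 31 + 30 + 31 + 31 + 28 + 31 + 30 + 31 + 30 + 31 + 31 + 30 + 31 + 30 + 31 + 31 + 28 + 31 + 30 + 31 + 30 + 2 = 1167.

1167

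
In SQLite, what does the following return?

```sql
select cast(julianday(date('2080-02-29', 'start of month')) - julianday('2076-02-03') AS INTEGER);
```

`start of month` rewinds 2080-02-29 to 2080-02-01.
26 days remain in February 2076 after the 3rd (29 − 3).
Full months from March 2076 through January 2080 contribute their day counts.
Then 1 day into February 2080.
Total: 26 + 31 + 30 + 31 + 30 + 31 + 31 + 30 + 31 + 30 + 31 + 31 + 28 + 31 + 30 + 31 + 30 + 31 + 31 + 30 + 31 + 30 + 31 + 31 + 28 + 31 + 30 + 31 + 30 + 31 + 31 + 30 + 31 + 30 + 31 + 31 + 28 + 31 + 30 + 31 + 30 + 31 + 31 + 30 + 31 + 30 + 31 + 31 + 1 = 1459.

1459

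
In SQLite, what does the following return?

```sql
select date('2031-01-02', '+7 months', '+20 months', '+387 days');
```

2034-04-24

Adding +7 months to 2031-01-02 gives 2031-08-02.
Adding +20 months to 2031-08-02 gives 2033-04-02.
Applying '+387 days' to 2033-04-02: counting 387 days forward gives 2034-04-24.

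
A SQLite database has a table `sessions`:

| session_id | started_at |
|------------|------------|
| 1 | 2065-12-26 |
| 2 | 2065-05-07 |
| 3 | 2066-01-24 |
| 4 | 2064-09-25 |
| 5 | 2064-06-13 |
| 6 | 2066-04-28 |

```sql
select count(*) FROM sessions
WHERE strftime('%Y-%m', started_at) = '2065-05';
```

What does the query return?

1

Rows with year-month 2065-05: 2065-05-07 → 1.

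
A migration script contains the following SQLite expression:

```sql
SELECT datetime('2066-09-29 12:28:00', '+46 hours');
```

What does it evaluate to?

+46 hours from 2066-09-29 12:28:00 is 2066-10-01 10:28:00 (crosses midnight).

2066-10-01 10:28:00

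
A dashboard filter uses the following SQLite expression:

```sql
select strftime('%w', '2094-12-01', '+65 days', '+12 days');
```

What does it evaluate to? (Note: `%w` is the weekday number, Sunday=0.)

First apply '+65 days', '+12 days': 2094-12-01 → 2095-02-16.
2095-02-16 is a Wednesday; with Sunday=0 that is 3.

3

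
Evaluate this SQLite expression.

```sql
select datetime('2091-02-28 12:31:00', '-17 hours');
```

-17 hours from 2091-02-28 12:31:00 is 2091-02-27 19:31:00 (crosses midnight).

2091-02-27 19:31:00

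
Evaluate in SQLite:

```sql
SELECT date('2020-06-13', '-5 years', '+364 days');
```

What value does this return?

Adding -5 years to 2020-06-13 gives 2015-06-13.
Applying '+364 days' to 2015-06-13: counting 364 days forward gives 2016-06-11.

2016-06-11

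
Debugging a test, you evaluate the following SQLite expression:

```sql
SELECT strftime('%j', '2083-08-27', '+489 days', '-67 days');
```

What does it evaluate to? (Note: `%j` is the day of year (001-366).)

First apply '+489 days', '-67 days': 2083-08-27 → 2084-10-22.
Day-of-year for 2084-10-22: days since 2084-01-01 inclusive = 296, zero-padded to 296.

296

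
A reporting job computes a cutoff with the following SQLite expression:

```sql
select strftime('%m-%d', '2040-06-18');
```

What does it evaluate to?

`%m-%d` extracts the month-day: 06-18.

06-18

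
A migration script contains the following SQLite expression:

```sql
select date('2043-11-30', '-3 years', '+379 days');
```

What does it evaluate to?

2041-12-14

Adding -3 years to 2043-11-30 gives 2040-11-30.
Applying '+379 days' to 2040-11-30: counting 379 days forward gives 2041-12-14.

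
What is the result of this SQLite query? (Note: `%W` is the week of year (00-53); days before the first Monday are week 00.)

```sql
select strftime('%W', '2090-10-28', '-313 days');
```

51

First apply '-313 days': 2090-10-28 → 2089-12-19.
2089-12-19 is a Monday. SQLite's %W counts Mondays since the year started; the result is 51.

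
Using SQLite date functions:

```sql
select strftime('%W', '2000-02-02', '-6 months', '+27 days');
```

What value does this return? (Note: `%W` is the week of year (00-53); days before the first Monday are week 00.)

First apply '-6 months', '+27 days': 2000-02-02 → 1999-08-29.
1999-08-29 is a Sunday. SQLite's %W counts Mondays since the year started; the result is 34.

34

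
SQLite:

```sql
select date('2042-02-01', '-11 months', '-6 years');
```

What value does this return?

Adding -11 months to 2042-02-01 gives 2041-03-01.
Adding -6 years to 2041-03-01 gives 2035-03-01.

2035-03-01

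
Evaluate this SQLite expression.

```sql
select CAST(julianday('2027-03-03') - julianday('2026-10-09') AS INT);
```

145

22 days remain in October 2026 after the 9th (31 − 9).
November 2026: 30 days.
December 2026: 31 days.
January 2027: 31 days.
February 2027: 28 days.
Then 3 days into March 2027.
Total: 22 + 30 + 31 + 31 + 28 + 3 = 145.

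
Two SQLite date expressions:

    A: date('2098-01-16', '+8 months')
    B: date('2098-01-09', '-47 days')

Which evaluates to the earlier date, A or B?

A = 2098-09-16.
B = 2097-11-23.
B is earlier.

B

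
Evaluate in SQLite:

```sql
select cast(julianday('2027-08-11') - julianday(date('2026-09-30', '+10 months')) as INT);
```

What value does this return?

Adding +10 months to 2026-09-30 gives 2027-07-30.
1 day remains in July 2027 after the 30th (31 − 30).
Then 11 days into August 2027.
Total: 1 + 11 = 12.

12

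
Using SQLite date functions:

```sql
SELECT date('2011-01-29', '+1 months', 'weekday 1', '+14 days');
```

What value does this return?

2011-03-21

Adding +1 month to 2011-01-29 targets 2011-02-29. February 2011 has only 28 days, so SQLite normalizes the 1-day overflow forward to 2011-03-01.
`weekday 1` advances to the next Monday; 2011-03-01 is a Tuesday, so it moves forward to 2011-03-07.
Advancing 14 more days within March lands on 2011-03-21.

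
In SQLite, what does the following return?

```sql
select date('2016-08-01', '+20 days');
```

2016-08-21

Advancing 20 more days within August lands on 2016-08-21.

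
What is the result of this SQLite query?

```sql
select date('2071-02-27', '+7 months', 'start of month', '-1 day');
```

Adding +7 months to 2071-02-27 gives 2071-09-27.
`start of month` rewinds 2071-09-27 to 2071-09-01.
Going back 1 day from 2071-09-01 reaches 2071-08-31 (last day of August, 31 days).

2071-08-31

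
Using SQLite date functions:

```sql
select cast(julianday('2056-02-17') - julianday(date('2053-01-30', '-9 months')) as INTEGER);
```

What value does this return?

1388

Adding -9 months to 2053-01-30 gives 2052-04-30.
0 days remain in April 2052 after the 30th (30 − 30).
Full months from May 2052 through January 2056 contribute their day counts.
Then 17 days into February 2056.
Total: 0 + 31 + 30 + 31 + 31 + 30 + 31 + 30 + 31 + 31 + 28 + 31 + 30 + 31 + 30 + 31 + 31 + 30 + 31 + 30 + 31 + 31 + 28 + 31 + 30 + 31 + 30 + 31 + 31 + 30 + 31 + 30 + 31 + 31 + 28 + 31 + 30 + 31 + 30 + 31 + 31 + 30 + 31 + 30 + 31 + 31 + 17 = 1388.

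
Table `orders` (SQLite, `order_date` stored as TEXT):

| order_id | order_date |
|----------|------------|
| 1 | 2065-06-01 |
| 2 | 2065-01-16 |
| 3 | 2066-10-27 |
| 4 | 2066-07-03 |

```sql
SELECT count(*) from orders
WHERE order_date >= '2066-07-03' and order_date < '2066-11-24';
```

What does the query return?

Rows in [2066-07-03, 2066-11-24): 2066-10-27, 2066-07-03 → 2 rows.

2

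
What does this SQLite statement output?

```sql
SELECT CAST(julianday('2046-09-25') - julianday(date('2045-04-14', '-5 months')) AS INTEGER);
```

680

Adding -5 months to 2045-04-14 gives 2044-11-14.
16 days remain in November 2044 after the 14th (30 − 14).
Full months from December 2044 through August 2046 contribute their day counts.
Then 25 days into September 2046.
Total: 16 + 31 + 31 + 28 + 31 + 30 + 31 + 30 + 31 + 31 + 30 + 31 + 30 + 31 + 31 + 28 + 31 + 30 + 31 + 30 + 31 + 31 + 25 = 680.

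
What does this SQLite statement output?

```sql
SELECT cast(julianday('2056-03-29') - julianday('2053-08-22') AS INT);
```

9 days remain in August 2053 after the 22nd (31 − 22).
Full months from September 2053 through February 2056 contribute their day counts.
Then 29 days into March 2056.
Total: 9 + 30 + 31 + 30 + 31 + 31 + 28 + 31 + 30 + 31 + 30 + 31 + 31 + 30 + 31 + 30 + 31 + 31 + 28 + 31 + 30 + 31 + 30 + 31 + 31 + 30 + 31 + 30 + 31 + 31 + 29 + 29 = 950.

950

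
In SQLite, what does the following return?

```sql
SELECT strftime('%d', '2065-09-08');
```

`%d` extracts the 2-digit day of month: 08.

08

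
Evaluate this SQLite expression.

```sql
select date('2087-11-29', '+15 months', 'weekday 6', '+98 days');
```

Adding +15 months to 2087-11-29 targets 2089-02-29. February 2089 has only 28 days, so SQLite normalizes the 1-day overflow forward to 2089-03-01.
`weekday 6` advances to the next Saturday; 2089-03-01 is a Tuesday, so it moves forward to 2089-03-05.
Applying '+98 days' to 2089-03-05: counting 98 days forward gives 2089-06-11.

2089-06-11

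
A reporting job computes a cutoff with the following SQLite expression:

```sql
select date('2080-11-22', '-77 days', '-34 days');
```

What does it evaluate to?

2080-08-03

Applying '-77 days' to 2080-11-22: counting 77 days back gives 2080-09-06.
Going back 6 days from 2080-09-06 reaches 2080-08-31 (last day of August, 31 days).
Going back 28 days within August lands on 2080-08-03.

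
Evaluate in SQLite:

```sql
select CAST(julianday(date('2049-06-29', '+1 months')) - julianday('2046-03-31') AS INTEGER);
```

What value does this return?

1216

Adding +1 month to 2049-06-29 gives 2049-07-29.
0 days remain in March 2046 after the 31st (31 − 31).
Full months from April 2046 through June 2049 contribute their day counts.
Then 29 days into July 2049.
Total: 0 + 30 + 31 + 30 + 31 + 31 + 30 + 31 + 30 + 31 + 31 + 28 + 31 + 30 + 31 + 30 + 31 + 31 + 30 + 31 + 30 + 31 + 31 + 29 + 31 + 30 + 31 + 30 + 31 + 31 + 30 + 31 + 30 + 31 + 31 + 28 + 31 + 30 + 31 + 30 + 29 = 1216.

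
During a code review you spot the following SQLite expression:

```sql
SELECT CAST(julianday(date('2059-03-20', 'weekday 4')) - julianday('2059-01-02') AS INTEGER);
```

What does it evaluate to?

77

`weekday 4` advances to the next Thursday; 2059-03-20 is already a Thursday, so it stays at 2059-03-20.
29 days remain in January 2059 after the 2nd (31 − 2).
February 2059: 28 days.
Then 20 days into March 2059.
Total: 29 + 28 + 20 = 77.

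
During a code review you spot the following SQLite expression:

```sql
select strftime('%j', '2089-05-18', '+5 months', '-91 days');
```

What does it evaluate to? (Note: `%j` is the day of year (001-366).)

200

First apply '+5 months', '-91 days': 2089-05-18 → 2089-07-19.
Day-of-year for 2089-07-19: days since 2089-01-01 inclusive = 200, zero-padded to 200.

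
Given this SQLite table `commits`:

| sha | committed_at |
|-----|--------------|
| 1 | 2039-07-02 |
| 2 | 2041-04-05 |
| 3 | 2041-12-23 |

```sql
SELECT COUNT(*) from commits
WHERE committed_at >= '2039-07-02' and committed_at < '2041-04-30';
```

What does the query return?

Rows in [2039-07-02, 2041-04-30): 2039-07-02, 2041-04-05 → 2 rows.

2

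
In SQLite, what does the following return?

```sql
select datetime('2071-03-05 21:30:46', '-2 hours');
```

-2 hours from 2071-03-05 21:30:46 is 2071-03-05 19:30:46.

2071-03-05 19:30:46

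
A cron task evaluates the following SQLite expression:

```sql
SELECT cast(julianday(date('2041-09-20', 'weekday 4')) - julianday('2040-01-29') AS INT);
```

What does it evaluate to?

`weekday 4` advances to the next Thursday; 2041-09-20 is a Friday, so it moves forward to 2041-09-26.
2 days remain in January 2040 after the 29th (31 − 29).
Full months from February 2040 through August 2041 contribute their day counts.
Then 26 days into September 2041.
Total: 2 + 29 + 31 + 30 + 31 + 30 + 31 + 31 + 30 + 31 + 30 + 31 + 31 + 28 + 31 + 30 + 31 + 30 + 31 + 31 + 26 = 606.

606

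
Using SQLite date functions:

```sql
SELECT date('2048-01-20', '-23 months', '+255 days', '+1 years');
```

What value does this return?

2047-11-02

Adding -23 months to 2048-01-20 gives 2046-02-20.
Applying '+255 days' to 2046-02-20: counting 255 days forward gives 2046-11-02.
Adding +1 year to 2046-11-02 gives 2047-11-02.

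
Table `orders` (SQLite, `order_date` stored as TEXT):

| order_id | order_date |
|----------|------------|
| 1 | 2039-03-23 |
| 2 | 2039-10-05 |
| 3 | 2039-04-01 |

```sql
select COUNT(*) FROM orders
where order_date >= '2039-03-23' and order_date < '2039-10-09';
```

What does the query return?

3

Rows in [2039-03-23, 2039-10-09): 2039-03-23, 2039-10-05, 2039-04-01 → 3 rows.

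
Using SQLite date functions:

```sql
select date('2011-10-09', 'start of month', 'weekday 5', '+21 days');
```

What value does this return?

2011-10-28

`start of month` rewinds 2011-10-09 to 2011-10-01.
`weekday 5` advances to the next Friday; 2011-10-01 is a Saturday, so it moves forward to 2011-10-07.
Advancing 21 more days within October lands on 2011-10-28.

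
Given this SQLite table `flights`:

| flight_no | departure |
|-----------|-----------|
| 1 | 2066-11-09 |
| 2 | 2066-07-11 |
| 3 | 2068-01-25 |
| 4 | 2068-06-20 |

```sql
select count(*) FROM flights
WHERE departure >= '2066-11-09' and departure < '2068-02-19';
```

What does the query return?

2

Rows in [2066-11-09, 2068-02-19): 2066-11-09, 2068-01-25 → 2 rows.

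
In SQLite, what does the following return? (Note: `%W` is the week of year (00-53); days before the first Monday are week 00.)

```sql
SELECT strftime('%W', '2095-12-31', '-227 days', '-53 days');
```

First apply '-227 days', '-53 days': 2095-12-31 → 2095-03-26.
2095-03-26 is a Saturday. SQLite's %W counts Mondays since the year started; the result is 12.

12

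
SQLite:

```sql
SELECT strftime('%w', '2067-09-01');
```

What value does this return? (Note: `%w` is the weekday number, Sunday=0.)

2067-09-01 is a Thursday; with Sunday=0 that is 4.

4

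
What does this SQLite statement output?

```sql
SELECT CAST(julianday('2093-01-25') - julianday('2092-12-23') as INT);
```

33

8 days remain in December 2092 after the 23rd (31 − 23).
Then 25 days into January 2093.
Total: 8 + 25 = 33.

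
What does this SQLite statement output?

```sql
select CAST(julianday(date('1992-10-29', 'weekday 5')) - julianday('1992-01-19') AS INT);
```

285

`weekday 5` advances to the next Friday; 1992-10-29 is a Thursday, so it moves forward to 1992-10-30.
12 days remain in January 1992 after the 19th (31 − 19).
Full months from February 1992 through September 1992 contribute their day counts.
Then 30 days into October 1992.
Total: 12 + 29 + 31 + 30 + 31 + 30 + 31 + 31 + 30 + 30 = 285.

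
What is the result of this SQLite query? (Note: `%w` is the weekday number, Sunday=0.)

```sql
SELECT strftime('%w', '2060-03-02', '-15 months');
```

First apply '-15 months': 2060-03-02 → 2058-12-02.
2058-12-02 is a Monday; with Sunday=0 that is 1.

1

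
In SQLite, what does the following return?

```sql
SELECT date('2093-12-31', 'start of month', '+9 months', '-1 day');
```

`start of month` rewinds 2093-12-31 to 2093-12-01.
Adding +9 months to 2093-12-01 gives 2094-09-01.
Going back 1 day from 2094-09-01 reaches 2094-08-31 (last day of August, 31 days).

2094-08-31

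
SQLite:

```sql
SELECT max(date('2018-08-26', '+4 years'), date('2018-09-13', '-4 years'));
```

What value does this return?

2022-08-26

date('2018-08-26', '+4 years') → 2022-08-26.
date('2018-09-13', '-4 years') → 2014-09-13.
Later of the two is 2022-08-26.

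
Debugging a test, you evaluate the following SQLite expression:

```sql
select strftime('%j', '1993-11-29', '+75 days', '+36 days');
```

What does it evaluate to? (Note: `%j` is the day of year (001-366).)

079

First apply '+75 days', '+36 days': 1993-11-29 → 1994-03-20.
Day-of-year for 1994-03-20: days since 1994-01-01 inclusive = 79, zero-padded to 079.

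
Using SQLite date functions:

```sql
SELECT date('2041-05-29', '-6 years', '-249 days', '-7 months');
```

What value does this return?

Adding -6 years to 2041-05-29 gives 2035-05-29.
Applying '-249 days' to 2035-05-29: counting 249 days back gives 2034-09-22.
Adding -7 months to 2034-09-22 gives 2034-02-22.

2034-02-22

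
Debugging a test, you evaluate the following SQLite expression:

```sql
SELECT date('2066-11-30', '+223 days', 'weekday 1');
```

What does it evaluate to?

2067-07-11

Applying '+223 days' to 2066-11-30: counting 223 days forward gives 2067-07-11.
`weekday 1` advances to the next Monday; 2067-07-11 is already a Monday, so it stays at 2067-07-11.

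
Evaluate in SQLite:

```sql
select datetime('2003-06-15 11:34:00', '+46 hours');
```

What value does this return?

+46 hours from 2003-06-15 11:34:00 is 2003-06-17 09:34:00 (crosses midnight).

2003-06-17 09:34:00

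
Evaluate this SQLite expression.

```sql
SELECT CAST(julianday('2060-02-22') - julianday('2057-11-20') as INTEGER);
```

824

10 days remain in November 2057 after the 20th (30 − 20).
Full months from December 2057 through January 2060 contribute their day counts.
Then 22 days into February 2060.
Total: 10 + 31 + 31 + 28 + 31 + 30 + 31 + 30 + 31 + 31 + 30 + 31 + 30 + 31 + 31 + 28 + 31 + 30 + 31 + 30 + 31 + 31 + 30 + 31 + 30 + 31 + 31 + 22 = 824.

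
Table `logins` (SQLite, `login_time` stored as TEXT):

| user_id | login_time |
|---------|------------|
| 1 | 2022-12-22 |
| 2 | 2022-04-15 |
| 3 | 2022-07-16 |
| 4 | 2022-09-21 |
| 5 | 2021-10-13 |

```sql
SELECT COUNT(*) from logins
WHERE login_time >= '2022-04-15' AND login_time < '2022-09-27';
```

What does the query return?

3

Rows in [2022-04-15, 2022-09-27): 2022-04-15, 2022-07-16, 2022-09-21 → 3 rows.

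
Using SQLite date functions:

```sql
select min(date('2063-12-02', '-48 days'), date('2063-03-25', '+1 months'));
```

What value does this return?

2063-04-25

date('2063-12-02', '-48 days') → 2063-10-15.
date('2063-03-25', '+1 months') → 2063-04-25.
Earlier of the two is 2063-04-25.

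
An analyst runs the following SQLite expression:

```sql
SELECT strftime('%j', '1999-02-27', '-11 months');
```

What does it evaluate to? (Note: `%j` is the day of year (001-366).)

086

First apply '-11 months': 1999-02-27 → 1998-03-27.
Day-of-year for 1998-03-27: days since 1998-01-01 inclusive = 86, zero-padded to 086.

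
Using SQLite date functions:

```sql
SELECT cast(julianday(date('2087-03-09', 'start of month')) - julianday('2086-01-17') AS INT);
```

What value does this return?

408

`start of month` rewinds 2087-03-09 to 2087-03-01.
14 days remain in January 2086 after the 17th (31 − 17).
Full months from February 2086 through February 2087 contribute their day counts.
Then 1 day into March 2087.
Total: 14 + 28 + 31 + 30 + 31 + 30 + 31 + 31 + 30 + 31 + 30 + 31 + 31 + 28 + 1 = 408.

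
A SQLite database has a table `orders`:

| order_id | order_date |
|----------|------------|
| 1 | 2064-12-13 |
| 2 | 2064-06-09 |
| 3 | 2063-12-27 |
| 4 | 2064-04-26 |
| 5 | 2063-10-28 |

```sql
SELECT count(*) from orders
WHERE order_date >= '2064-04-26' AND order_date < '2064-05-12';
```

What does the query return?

Rows in [2064-04-26, 2064-05-12): 2064-04-26 → 1 row.

1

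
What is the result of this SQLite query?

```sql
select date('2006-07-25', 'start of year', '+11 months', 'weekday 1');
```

2006-12-04

`start of year` rewinds 2006-07-25 to 2006-01-01.
Adding +11 months to 2006-01-01 gives 2006-12-01.
`weekday 1` advances to the next Monday; 2006-12-01 is a Friday, so it moves forward to 2006-12-04.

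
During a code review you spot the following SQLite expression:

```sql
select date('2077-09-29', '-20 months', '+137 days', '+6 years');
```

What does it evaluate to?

2082-06-14

Adding -20 months to 2077-09-29 gives 2076-01-29.
Applying '+137 days' to 2076-01-29: counting 137 days forward gives 2076-06-14.
Adding +6 years to 2076-06-14 gives 2082-06-14.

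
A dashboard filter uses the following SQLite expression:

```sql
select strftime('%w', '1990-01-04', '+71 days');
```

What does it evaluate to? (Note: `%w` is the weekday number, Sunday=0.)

5

First apply '+71 days': 1990-01-04 → 1990-03-16.
1990-03-16 is a Friday; with Sunday=0 that is 5.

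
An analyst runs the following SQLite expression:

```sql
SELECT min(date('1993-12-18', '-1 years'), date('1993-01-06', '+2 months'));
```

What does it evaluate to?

date('1993-12-18', '-1 years') → 1992-12-18.
date('1993-01-06', '+2 months') → 1993-03-06.
Earlier of the two is 1992-12-18.

1992-12-18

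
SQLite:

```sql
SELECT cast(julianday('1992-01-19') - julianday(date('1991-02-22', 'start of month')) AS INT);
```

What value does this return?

`start of month` rewinds 1991-02-22 to 1991-02-01.
27 days remain in February 1991 after the 1st (28 − 1).
Full months from March 1991 through December 1991 contribute their day counts.
Then 19 days into January 1992.
Total: 27 + 31 + 30 + 31 + 30 + 31 + 31 + 30 + 31 + 30 + 31 + 19 = 352.

352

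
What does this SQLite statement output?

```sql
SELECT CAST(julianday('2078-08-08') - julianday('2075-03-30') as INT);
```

1 day remains in March 2075 after the 30th (31 − 30).
Full months from April 2075 through July 2078 contribute their day counts.
Then 8 days into August 2078.
Total: 1 + 30 + 31 + 30 + 31 + 31 + 30 + 31 + 30 + 31 + 31 + 29 + 31 + 30 + 31 + 30 + 31 + 31 + 30 + 31 + 30 + 31 + 31 + 28 + 31 + 30 + 31 + 30 + 31 + 31 + 30 + 31 + 30 + 31 + 31 + 28 + 31 + 30 + 31 + 30 + 31 + 8 = 1227.

1227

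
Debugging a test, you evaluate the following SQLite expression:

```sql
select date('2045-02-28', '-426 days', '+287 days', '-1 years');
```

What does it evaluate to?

Applying '-426 days' to 2045-02-28: counting 426 days back gives 2043-12-30.
Applying '+287 days' to 2043-12-30: counting 287 days forward gives 2044-10-12.
Adding -1 year to 2044-10-12 gives 2043-10-12.

2043-10-12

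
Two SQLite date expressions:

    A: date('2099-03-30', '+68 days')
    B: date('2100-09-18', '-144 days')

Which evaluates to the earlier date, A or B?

A

A = 2099-06-06.
B = 2100-04-27.
A is earlier.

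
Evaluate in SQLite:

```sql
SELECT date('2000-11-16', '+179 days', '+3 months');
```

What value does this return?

2001-08-14

Applying '+179 days' to 2000-11-16: counting 179 days forward gives 2001-05-14.
Adding +3 months to 2001-05-14 gives 2001-08-14.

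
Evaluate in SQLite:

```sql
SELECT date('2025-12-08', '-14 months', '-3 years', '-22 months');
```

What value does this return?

Adding -14 months to 2025-12-08 gives 2024-10-08.
Adding -3 years to 2024-10-08 gives 2021-10-08.
Adding -22 months to 2021-10-08 gives 2019-12-08.

2019-12-08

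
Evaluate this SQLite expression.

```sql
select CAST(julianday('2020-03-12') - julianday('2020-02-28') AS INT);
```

13

1 day remains in February 2020 after the 28th (29 − 28).
Then 12 days into March 2020.
Total: 1 + 12 = 13.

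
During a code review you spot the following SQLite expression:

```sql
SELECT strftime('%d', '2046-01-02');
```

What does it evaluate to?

`%d` extracts the 2-digit day of month: 02.

02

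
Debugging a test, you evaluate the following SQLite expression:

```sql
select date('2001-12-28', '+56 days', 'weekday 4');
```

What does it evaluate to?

Applying '+56 days' to 2001-12-28: counting 56 days forward gives 2002-02-22.
`weekday 4` advances to the next Thursday; 2002-02-22 is a Friday, so it moves forward to 2002-02-28.

2002-02-28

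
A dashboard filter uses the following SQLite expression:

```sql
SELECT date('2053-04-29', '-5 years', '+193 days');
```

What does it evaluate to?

2048-11-08

Adding -5 years to 2053-04-29 gives 2048-04-29.
Applying '+193 days' to 2048-04-29: counting 193 days forward gives 2048-11-08.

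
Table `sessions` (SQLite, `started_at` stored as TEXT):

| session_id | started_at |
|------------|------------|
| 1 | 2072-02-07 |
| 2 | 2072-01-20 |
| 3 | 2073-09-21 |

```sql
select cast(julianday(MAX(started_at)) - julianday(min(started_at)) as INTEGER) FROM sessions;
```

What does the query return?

610

MIN = 2072-01-20, MAX = 2073-09-21.
11 days remain in January 2072 after the 20th (31 − 20).
Full months from February 2072 through August 2073 contribute their day counts.
Then 21 days into September 2073.
Total: 11 + 29 + 31 + 30 + 31 + 30 + 31 + 31 + 30 + 31 + 30 + 31 + 31 + 28 + 31 + 30 + 31 + 30 + 31 + 31 + 21 = 610.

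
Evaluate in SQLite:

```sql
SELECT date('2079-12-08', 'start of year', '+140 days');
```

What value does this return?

`start of year` rewinds 2079-12-08 to 2079-01-01.
Applying '+140 days' to 2079-01-01: counting 140 days forward gives 2079-05-21.

2079-05-21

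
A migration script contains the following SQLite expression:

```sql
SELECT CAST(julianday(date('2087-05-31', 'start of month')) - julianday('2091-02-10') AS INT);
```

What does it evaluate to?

`start of month` rewinds 2087-05-31 to 2087-05-01.
30 days remain in May 2087 after the 1st (31 − 1).
Full months from June 2087 through January 2091 contribute their day counts.
Then 10 days into February 2091.
Total: 30 + 30 + 31 + 31 + 30 + 31 + 30 + 31 + 31 + 29 + 31 + 30 + 31 + 30 + 31 + 31 + 30 + 31 + 30 + 31 + 31 + 28 + 31 + 30 + 31 + 30 + 31 + 31 + 30 + 31 + 30 + 31 + 31 + 28 + 31 + 30 + 31 + 30 + 31 + 31 + 30 + 31 + 30 + 31 + 31 + 10 = 1381.
The subtraction is earlier − later, so the result is −1381 → -1381.

-1381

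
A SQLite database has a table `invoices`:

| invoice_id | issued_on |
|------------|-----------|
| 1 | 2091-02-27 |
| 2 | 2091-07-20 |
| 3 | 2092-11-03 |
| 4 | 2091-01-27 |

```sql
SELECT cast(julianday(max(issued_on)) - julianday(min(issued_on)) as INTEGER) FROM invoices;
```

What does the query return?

646

MIN = 2091-01-27, MAX = 2092-11-03.
4 days remain in January 2091 after the 27th (31 − 27).
Full months from February 2091 through October 2092 contribute their day counts.
Then 3 days into November 2092.
Total: 4 + 28 + 31 + 30 + 31 + 30 + 31 + 31 + 30 + 31 + 30 + 31 + 31 + 29 + 31 + 30 + 31 + 30 + 31 + 31 + 30 + 31 + 3 = 646.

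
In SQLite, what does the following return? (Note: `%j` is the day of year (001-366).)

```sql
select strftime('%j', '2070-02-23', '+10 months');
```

First apply '+10 months': 2070-02-23 → 2070-12-23.
Day-of-year for 2070-12-23: days since 2070-01-01 inclusive = 357, zero-padded to 357.

357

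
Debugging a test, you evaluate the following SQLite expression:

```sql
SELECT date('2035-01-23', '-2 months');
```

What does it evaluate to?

2034-11-23

Adding -2 months to 2035-01-23 gives 2034-11-23.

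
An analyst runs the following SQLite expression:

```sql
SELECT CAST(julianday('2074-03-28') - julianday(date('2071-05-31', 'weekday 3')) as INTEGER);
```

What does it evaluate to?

1029

`weekday 3` advances to the next Wednesday; 2071-05-31 is a Sunday, so it moves forward to 2071-06-03.
27 days remain in June 2071 after the 3rd (30 − 3).
Full months from July 2071 through February 2074 contribute their day counts.
Then 28 days into March 2074.
Total: 27 + 31 + 31 + 30 + 31 + 30 + 31 + 31 + 29 + 31 + 30 + 31 + 30 + 31 + 31 + 30 + 31 + 30 + 31 + 31 + 28 + 31 + 30 + 31 + 30 + 31 + 31 + 30 + 31 + 30 + 31 + 31 + 28 + 28 = 1029.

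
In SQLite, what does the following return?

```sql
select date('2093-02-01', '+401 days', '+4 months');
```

2094-07-09

Applying '+401 days' to 2093-02-01: counting 401 days forward gives 2094-03-09.
Adding +4 months to 2094-03-09 gives 2094-07-09.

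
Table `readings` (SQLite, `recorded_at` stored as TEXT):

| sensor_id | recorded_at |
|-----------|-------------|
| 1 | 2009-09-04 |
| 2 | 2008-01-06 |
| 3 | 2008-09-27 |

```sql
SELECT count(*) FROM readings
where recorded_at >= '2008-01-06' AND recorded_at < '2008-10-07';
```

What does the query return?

Rows in [2008-01-06, 2008-10-07): 2008-01-06, 2008-09-27 → 2 rows.

2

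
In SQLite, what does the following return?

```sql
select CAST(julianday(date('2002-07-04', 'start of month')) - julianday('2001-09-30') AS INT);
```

274

`start of month` rewinds 2002-07-04 to 2002-07-01.
0 days remain in September 2001 after the 30th (30 − 30).
Full months from October 2001 through June 2002 contribute their day counts.
Then 1 day into July 2002.
Total: 0 + 31 + 30 + 31 + 31 + 28 + 31 + 30 + 31 + 30 + 1 = 274.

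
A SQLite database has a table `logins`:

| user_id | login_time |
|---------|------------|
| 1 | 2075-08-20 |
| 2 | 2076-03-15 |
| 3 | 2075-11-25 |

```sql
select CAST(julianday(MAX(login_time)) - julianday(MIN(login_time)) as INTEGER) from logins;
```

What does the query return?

208

MIN = 2075-08-20, MAX = 2076-03-15.
11 days remain in August 2075 after the 20th (31 − 20).
Full months from September 2075 through February 2076 contribute their day counts.
Then 15 days into March 2076.
Total: 11 + 30 + 31 + 30 + 31 + 31 + 29 + 15 = 208.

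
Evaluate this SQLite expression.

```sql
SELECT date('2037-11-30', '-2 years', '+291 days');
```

Adding -2 years to 2037-11-30 gives 2035-11-30.
Applying '+291 days' to 2035-11-30: counting 291 days forward gives 2036-09-16.

2036-09-16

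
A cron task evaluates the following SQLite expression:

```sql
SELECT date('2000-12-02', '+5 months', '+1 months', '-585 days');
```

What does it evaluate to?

1999-10-26

Adding +5 months to 2000-12-02 gives 2001-05-02.
Adding +1 month to 2001-05-02 gives 2001-06-02.
Applying '-585 days' to 2001-06-02: counting 585 days back gives 1999-10-26.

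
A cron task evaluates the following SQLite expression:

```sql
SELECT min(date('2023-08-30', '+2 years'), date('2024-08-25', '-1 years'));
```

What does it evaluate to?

2023-08-25

date('2023-08-30', '+2 years') → 2025-08-30.
date('2024-08-25', '-1 years') → 2023-08-25.
Earlier of the two is 2023-08-25.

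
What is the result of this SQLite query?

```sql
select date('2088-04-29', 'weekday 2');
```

2088-05-04

`weekday 2` advances to the next Tuesday; 2088-04-29 is a Thursday, so it moves forward to 2088-05-04.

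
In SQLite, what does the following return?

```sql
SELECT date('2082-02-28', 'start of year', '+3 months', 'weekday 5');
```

2082-04-03

`start of year` rewinds 2082-02-28 to 2082-01-01.
Adding +3 months to 2082-01-01 gives 2082-04-01.
`weekday 5` advances to the next Friday; 2082-04-01 is a Wednesday, so it moves forward to 2082-04-03.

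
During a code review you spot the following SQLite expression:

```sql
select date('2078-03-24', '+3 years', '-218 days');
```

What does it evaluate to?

Adding +3 years to 2078-03-24 gives 2081-03-24.
Applying '-218 days' to 2081-03-24: counting 218 days back gives 2080-08-18.

2080-08-18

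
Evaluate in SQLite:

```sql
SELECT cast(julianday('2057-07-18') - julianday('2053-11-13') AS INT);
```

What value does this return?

1343

17 days remain in November 2053 after the 13th (30 − 13).
Full months from December 2053 through June 2057 contribute their day counts.
Then 18 days into July 2057.
Total: 17 + 31 + 31 + 28 + 31 + 30 + 31 + 30 + 31 + 31 + 30 + 31 + 30 + 31 + 31 + 28 + 31 + 30 + 31 + 30 + 31 + 31 + 30 + 31 + 30 + 31 + 31 + 29 + 31 + 30 + 31 + 30 + 31 + 31 + 30 + 31 + 30 + 31 + 31 + 28 + 31 + 30 + 31 + 30 + 18 = 1343.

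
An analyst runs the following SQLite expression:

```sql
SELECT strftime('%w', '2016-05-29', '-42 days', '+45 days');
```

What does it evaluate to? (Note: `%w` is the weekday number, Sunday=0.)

First apply '-42 days', '+45 days': 2016-05-29 → 2016-06-01.
2016-06-01 is a Wednesday; with Sunday=0 that is 3.

3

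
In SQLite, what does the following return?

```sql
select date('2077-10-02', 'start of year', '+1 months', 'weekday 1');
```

2077-02-01

`start of year` rewinds 2077-10-02 to 2077-01-01.
Adding +1 month to 2077-01-01 gives 2077-02-01.
`weekday 1` advances to the next Monday; 2077-02-01 is already a Monday, so it stays at 2077-02-01.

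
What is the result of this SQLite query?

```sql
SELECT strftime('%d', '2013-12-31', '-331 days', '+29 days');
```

04

First apply '-331 days', '+29 days': 2013-12-31 → 2013-03-04.
`%d` extracts the 2-digit day of month: 04.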